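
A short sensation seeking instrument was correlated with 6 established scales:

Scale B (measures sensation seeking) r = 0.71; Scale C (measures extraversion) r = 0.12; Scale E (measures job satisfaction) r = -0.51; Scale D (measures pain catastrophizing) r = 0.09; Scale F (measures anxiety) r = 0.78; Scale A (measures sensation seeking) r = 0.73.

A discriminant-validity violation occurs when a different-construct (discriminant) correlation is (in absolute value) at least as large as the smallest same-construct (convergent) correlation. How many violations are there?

1

Convergent (same construct = sensation seeking): Scale B, Scale A.
Smallest convergent = 0.71. Discriminant |r|: 0.12, 0.51, 0.09, 0.78; count ≥ 0.71 → 1.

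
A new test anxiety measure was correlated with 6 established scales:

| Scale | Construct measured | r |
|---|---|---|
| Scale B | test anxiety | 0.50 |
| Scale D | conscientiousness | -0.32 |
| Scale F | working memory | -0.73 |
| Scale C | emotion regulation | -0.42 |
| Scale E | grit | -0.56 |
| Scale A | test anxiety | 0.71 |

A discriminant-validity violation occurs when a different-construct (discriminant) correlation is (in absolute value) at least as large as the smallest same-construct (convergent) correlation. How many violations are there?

Convergent (same construct = test anxiety): Scale B, Scale A.
Smallest convergent = 0.50. Discriminant |r|: 0.32, 0.73, 0.42, 0.56; count ≥ 0.50 → 2.

2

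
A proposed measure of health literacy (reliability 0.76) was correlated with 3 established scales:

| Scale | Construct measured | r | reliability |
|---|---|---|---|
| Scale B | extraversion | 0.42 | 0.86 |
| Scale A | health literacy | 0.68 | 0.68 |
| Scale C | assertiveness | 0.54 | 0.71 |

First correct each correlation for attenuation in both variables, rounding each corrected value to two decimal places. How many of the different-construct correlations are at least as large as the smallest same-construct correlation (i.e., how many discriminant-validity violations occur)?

0

Disattenuated r (r / √(r_scale · r_new)):
  Scale B (disc): 0.42 / √(0.86·0.76) = 0.52
  Scale A (conv): 0.68 / √(0.68·0.76) = 0.95
  Scale C (disc): 0.54 / √(0.71·0.76) = 0.74
Smallest convergent = 0.95. Discriminant values: 0.52, 0.74; count ≥ 0.95 → 0.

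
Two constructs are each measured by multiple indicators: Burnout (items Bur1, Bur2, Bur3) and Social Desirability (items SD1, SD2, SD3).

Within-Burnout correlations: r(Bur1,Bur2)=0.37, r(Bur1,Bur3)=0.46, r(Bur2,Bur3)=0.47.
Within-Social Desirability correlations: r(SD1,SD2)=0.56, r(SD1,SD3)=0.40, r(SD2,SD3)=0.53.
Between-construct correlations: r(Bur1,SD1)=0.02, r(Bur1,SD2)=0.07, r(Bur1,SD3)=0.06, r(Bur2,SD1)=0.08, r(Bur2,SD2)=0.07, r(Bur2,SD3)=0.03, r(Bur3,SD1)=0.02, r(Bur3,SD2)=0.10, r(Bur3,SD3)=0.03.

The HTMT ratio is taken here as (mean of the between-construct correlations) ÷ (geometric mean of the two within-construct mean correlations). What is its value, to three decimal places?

Mean between = 0.48/9 = 0.0533.
Mean within-Bur = 1.30/3 = 0.4333; mean within-SD = 1.49/3 = 0.4967.
Geometric mean = √(0.4333 × 0.4967) = 0.4639.
HTMT = 0.0533 / 0.4639 = 0.115.

0.115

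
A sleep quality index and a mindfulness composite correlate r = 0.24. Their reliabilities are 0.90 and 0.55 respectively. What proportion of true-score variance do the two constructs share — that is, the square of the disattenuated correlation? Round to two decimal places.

Disattenuated r = 0.24 / √(0.90 × 0.55) = 0.24 / 0.7036 = 0.3411.
Shared true-score variance = 0.3411² = 0.1163 ≈ 0.12.

0.12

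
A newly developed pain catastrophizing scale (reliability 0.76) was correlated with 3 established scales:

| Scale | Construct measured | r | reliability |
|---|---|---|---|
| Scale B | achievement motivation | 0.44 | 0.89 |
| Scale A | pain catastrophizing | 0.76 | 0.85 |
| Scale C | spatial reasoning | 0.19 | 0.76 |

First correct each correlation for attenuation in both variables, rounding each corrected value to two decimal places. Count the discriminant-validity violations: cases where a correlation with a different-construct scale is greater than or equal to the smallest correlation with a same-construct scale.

0

Disattenuated r (r / √(r_scale · r_new)):
  Scale B (disc): 0.44 / √(0.89·0.76) = 0.53
  Scale A (conv): 0.76 / √(0.85·0.76) = 0.95
  Scale C (disc): 0.19 / √(0.76·0.76) = 0.25
Smallest convergent = 0.95. Discriminant values: 0.53, 0.25; count ≥ 0.95 → 0.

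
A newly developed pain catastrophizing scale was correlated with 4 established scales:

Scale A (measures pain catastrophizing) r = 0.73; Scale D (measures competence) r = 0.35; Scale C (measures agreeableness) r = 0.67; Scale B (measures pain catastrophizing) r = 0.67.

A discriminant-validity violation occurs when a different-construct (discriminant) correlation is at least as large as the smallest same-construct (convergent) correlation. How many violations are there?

1

Convergent (same construct = pain catastrophizing): Scale A, Scale B.
Smallest convergent = 0.67. Discriminant values: 0.35, 0.67; count ≥ 0.67 → 1.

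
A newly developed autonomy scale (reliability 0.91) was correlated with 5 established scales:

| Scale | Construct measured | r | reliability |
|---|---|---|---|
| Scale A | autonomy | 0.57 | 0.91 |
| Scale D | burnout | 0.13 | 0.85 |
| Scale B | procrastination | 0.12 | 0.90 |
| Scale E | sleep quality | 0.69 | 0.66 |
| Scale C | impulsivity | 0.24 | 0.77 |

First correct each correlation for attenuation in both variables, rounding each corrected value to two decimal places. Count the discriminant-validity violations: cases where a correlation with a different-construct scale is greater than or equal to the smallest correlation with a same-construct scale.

1

Disattenuated r (r / √(r_scale · r_new)):
  Scale A (conv): 0.57 / √(0.91·0.91) = 0.63
  Scale D (disc): 0.13 / √(0.85·0.91) = 0.15
  Scale B (disc): 0.12 / √(0.90·0.91) = 0.13
  Scale E (disc): 0.69 / √(0.66·0.91) = 0.89
  Scale C (disc): 0.24 / √(0.77·0.91) = 0.29
Smallest convergent = 0.63. Discriminant values: 0.15, 0.13, 0.89, 0.29; count ≥ 0.63 → 1.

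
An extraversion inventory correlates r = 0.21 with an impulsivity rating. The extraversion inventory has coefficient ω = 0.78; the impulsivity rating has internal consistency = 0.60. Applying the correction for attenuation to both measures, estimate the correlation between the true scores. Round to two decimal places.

r_true = r_obs / √(r_xx · r_yy) = 0.21 / √(0.78 × 0.60) = 0.21 / √0.4680 = 0.21 / 0.6841 ≈ 0.31.

0.31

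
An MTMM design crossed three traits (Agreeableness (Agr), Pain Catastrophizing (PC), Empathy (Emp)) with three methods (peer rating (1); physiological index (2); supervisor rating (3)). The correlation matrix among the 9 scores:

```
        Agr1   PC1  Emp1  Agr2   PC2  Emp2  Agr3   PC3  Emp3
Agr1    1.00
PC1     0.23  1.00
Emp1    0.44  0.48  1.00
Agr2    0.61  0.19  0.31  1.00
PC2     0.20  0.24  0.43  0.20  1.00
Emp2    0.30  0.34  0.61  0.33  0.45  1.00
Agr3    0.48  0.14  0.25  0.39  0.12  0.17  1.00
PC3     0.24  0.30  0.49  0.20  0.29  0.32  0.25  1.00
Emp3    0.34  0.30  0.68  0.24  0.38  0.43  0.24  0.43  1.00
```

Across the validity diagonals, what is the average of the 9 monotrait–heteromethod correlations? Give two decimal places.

Convergent values: 0.61, 0.48, 0.39, 0.24, 0.30, 0.29, 0.61, 0.68, 0.43; mean = 4.03/9 = 0.45.

0.45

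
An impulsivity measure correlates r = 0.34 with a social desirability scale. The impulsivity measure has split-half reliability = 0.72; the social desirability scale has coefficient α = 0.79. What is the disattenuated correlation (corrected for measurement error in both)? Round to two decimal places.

0.45

r_true = r_obs / √(r_xx · r_yy) = 0.34 / √(0.72 × 0.79) = 0.34 / √0.5688 = 0.34 / 0.7542 ≈ 0.45.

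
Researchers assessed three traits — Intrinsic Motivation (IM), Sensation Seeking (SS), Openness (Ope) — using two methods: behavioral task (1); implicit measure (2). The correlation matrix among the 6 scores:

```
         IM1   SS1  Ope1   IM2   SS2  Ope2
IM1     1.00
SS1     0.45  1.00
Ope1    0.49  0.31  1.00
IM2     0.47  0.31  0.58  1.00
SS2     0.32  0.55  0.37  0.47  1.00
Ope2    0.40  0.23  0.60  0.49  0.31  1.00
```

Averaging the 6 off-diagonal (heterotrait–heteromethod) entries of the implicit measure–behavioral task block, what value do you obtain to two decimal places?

0.37

HTHM values (method 2 × method 1): 0.31, 0.58, 0.32, 0.37, 0.40, 0.23; mean = 2.21/6 = 0.37.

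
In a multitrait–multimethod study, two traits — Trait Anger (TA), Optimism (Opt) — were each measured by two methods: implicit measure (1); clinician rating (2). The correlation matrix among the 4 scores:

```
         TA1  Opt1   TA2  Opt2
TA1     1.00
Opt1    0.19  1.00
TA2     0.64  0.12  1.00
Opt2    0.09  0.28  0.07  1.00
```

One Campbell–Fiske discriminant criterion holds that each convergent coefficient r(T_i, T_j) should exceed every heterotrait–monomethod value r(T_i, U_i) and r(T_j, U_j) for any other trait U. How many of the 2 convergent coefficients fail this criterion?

Each convergent coefficient versus the relevant comparison correlations:
TA (methods 1·2): 0.64 vs {0.19, 0.07} → pass.
Opt (methods 1·2): 0.28 vs {0.19, 0.07} → pass.
0 of 2 fail.

0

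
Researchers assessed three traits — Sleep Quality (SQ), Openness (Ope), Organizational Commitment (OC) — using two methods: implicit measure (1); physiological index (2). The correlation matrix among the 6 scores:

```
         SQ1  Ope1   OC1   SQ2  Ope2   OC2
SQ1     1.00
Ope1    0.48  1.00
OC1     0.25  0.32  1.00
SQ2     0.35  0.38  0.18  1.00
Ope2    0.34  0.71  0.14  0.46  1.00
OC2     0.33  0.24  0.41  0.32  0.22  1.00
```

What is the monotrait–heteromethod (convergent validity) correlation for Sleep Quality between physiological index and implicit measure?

Same trait (SQ), different methods: r(SQ2, SQ1) = 0.35.

0.35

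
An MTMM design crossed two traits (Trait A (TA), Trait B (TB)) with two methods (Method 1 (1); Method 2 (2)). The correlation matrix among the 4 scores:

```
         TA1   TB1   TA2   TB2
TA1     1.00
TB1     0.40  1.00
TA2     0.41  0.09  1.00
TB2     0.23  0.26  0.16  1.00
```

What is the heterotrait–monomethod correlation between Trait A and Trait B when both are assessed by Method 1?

Different traits, same method: r(TA1, TB1) = 0.40.

0.40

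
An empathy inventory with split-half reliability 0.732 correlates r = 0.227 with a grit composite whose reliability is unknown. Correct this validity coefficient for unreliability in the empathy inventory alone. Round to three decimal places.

Single correction: r_c = r_obs / √r_xx = 0.227 / √0.732 = 0.227 / 0.8556 ≈ 0.265.

0.265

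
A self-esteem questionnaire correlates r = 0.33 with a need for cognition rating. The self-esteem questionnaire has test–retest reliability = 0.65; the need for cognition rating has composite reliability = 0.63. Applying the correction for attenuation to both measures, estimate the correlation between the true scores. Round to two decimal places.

r_true = r_obs / √(r_xx · r_yy) = 0.33 / √(0.65 × 0.63) = 0.33 / √0.4095 = 0.33 / 0.6399 ≈ 0.52.

0.52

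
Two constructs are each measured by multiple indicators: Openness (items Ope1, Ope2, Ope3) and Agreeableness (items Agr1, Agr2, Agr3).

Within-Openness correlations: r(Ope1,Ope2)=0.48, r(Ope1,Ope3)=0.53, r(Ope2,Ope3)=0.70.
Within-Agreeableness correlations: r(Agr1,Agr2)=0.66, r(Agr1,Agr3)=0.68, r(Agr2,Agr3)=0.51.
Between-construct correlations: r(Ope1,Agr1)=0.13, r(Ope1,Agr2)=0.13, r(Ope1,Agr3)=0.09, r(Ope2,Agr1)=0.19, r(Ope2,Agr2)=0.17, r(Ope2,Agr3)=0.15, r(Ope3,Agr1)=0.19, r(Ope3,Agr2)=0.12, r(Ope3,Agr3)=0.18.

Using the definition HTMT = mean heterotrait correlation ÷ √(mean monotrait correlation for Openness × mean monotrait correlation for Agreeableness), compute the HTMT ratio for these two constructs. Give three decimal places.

Mean heterotrait r = 1.35/9 = 0.1500.
Mean within-Ope = 1.71/3 = 0.5700; mean within-Agr = 1.85/3 = 0.6167.
Geometric mean = √(0.5700 × 0.6167) = 0.5929.
HTMT = 0.1500 / 0.5929 = 0.253.

0.253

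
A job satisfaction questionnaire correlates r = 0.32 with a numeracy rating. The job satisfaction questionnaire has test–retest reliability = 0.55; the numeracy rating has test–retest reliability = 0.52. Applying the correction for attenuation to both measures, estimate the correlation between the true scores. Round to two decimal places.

0.60

r_true = r_obs / √(r_xx · r_yy) = 0.32 / √(0.55 × 0.52) = 0.32 / √0.2860 = 0.32 / 0.5348 ≈ 0.60.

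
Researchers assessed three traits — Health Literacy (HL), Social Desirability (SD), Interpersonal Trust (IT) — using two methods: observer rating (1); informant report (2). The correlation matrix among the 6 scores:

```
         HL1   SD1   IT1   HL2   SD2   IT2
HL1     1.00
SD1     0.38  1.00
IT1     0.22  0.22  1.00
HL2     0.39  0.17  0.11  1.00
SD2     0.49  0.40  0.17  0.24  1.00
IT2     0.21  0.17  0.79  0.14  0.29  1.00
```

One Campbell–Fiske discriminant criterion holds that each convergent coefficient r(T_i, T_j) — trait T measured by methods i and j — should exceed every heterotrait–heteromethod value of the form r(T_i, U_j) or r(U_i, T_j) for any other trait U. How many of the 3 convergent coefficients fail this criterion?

Convergent coefficients and their comparison sets:
HL (methods 1·2): 0.39 vs {0.49, 0.17, 0.21, 0.11} → fail.
SD (methods 1·2): 0.40 vs {0.17, 0.49, 0.17, 0.17} → fail.
IT (methods 1·2): 0.79 vs {0.11, 0.21, 0.17, 0.17} → pass.
2 of 3 fail.

2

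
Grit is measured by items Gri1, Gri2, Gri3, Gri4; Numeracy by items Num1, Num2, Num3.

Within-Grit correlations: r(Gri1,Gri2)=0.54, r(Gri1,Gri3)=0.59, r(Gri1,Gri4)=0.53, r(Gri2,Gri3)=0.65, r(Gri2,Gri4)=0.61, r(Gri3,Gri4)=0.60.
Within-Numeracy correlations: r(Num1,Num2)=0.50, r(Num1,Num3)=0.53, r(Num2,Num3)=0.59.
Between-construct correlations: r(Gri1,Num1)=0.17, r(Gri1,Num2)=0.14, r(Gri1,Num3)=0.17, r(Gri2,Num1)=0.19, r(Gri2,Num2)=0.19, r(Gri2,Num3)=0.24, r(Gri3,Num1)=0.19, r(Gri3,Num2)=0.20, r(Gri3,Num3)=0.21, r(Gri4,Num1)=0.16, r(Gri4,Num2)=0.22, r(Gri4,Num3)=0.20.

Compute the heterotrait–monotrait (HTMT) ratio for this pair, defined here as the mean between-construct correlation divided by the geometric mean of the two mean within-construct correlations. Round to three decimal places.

Mean between = 2.28/12 = 0.1900.
Mean within-Gri = 3.52/6 = 0.5867; mean within-Num = 1.62/3 = 0.5400.
Geometric mean = √(0.5867 × 0.5400) = 0.5629.
HTMT = 0.1900 / 0.5629 = 0.338.

0.338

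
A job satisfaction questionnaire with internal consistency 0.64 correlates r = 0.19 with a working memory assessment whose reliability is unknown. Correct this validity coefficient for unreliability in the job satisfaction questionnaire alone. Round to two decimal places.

0.24

Single correction: r_c = r_obs / √r_xx = 0.19 / √0.64 = 0.19 / 0.8000 ≈ 0.24.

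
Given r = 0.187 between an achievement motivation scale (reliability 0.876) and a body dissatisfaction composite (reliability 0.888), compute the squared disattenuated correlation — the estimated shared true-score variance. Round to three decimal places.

Disattenuated r = 0.187 / √(0.876 × 0.888) = 0.187 / 0.8820 = 0.2120.
Shared true-score variance = 0.2120² = 0.0449 ≈ 0.045.

0.045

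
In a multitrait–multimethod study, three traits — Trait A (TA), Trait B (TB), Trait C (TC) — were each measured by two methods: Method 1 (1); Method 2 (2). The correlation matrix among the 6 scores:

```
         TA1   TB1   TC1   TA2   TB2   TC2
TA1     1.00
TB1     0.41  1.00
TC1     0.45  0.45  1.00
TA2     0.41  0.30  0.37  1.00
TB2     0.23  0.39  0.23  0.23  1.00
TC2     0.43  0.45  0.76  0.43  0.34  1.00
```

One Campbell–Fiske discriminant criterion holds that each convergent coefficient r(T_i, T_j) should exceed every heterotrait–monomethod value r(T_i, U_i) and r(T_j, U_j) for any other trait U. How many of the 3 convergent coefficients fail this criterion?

2

Each convergent coefficient versus the relevant comparison correlations:
TA (methods 1·2): 0.41 vs {0.41, 0.23, 0.45, 0.43} → fail.
TB (methods 1·2): 0.39 vs {0.41, 0.23, 0.45, 0.34} → fail.
TC (methods 1·2): 0.76 vs {0.45, 0.43, 0.45, 0.34} → pass.
2 of 3 fail.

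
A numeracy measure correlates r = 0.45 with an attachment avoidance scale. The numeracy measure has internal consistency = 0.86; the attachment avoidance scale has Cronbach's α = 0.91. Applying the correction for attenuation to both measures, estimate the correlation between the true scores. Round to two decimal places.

0.51

r_true = r_obs / √(r_xx · r_yy) = 0.45 / √(0.86 × 0.91) = 0.45 / √0.7826 = 0.45 / 0.8846 ≈ 0.51.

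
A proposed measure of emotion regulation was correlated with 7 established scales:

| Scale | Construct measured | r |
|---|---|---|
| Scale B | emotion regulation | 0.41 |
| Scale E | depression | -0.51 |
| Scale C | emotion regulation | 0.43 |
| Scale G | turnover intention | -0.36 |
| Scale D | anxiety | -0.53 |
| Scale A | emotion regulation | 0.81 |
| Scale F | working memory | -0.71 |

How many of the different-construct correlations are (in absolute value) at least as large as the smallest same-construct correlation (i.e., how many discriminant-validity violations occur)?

Convergent (same construct = emotion regulation): Scale B, Scale C, Scale A.
Smallest convergent = 0.41. Discriminant |r|: 0.51, 0.36, 0.53, 0.71; count ≥ 0.41 → 3.

3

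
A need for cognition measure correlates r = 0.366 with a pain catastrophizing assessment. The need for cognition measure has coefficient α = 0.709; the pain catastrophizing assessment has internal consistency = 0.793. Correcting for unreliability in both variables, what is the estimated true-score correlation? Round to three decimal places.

r_true = r_obs / √(r_xx · r_yy) = 0.366 / √(0.709 × 0.793) = 0.366 / √0.562237 = 0.366 / 0.7498 ≈ 0.488.

0.488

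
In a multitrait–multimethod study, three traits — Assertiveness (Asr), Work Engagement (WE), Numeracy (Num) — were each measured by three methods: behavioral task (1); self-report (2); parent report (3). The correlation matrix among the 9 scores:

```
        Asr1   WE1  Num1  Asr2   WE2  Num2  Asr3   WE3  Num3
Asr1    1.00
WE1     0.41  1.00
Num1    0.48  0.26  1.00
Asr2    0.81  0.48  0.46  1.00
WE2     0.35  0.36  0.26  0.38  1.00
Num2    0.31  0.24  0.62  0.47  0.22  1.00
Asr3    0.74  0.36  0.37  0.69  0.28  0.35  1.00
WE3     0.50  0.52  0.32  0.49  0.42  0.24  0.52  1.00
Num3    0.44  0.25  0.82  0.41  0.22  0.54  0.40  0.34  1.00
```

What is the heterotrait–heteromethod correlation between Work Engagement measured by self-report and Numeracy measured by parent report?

Different traits and methods: r(WE2, Num3) = 0.22.

0.22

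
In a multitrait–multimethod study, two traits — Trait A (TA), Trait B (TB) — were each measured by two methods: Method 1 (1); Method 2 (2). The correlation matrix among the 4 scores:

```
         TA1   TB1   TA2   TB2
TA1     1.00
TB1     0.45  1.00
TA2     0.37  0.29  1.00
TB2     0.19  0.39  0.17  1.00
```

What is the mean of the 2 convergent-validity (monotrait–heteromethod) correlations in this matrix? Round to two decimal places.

Convergent values: 0.37, 0.39; mean = 0.76/2 = 0.38.

0.38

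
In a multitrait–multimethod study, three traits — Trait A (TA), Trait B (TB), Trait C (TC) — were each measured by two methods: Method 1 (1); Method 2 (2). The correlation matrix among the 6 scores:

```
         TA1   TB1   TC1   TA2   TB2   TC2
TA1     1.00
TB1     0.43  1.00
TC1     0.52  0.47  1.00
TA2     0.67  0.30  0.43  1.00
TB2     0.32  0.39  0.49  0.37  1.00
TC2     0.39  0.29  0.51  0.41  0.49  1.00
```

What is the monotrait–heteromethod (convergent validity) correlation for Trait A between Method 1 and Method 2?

0.67

Same trait (TA), different methods: r(TA1, TA2) = 0.67.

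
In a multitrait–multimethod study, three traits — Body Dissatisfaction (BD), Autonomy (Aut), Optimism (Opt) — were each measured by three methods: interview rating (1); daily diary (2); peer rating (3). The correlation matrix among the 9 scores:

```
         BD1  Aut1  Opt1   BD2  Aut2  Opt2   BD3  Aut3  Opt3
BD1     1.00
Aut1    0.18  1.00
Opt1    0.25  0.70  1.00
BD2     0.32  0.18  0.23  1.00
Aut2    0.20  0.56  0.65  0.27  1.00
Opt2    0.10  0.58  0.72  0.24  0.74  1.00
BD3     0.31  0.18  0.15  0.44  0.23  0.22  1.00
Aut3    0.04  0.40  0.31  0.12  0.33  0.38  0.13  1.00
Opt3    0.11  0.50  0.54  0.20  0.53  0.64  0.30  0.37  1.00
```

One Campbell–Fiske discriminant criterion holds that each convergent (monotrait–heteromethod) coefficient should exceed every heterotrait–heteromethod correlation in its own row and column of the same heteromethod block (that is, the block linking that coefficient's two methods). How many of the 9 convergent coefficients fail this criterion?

3

Convergent coefficients and their comparison sets:
BD (methods 1·2): 0.32 vs {0.20, 0.18, 0.10, 0.23} → pass.
BD (methods 1·3): 0.31 vs {0.04, 0.18, 0.11, 0.15} → pass.
BD (methods 2·3): 0.44 vs {0.12, 0.23, 0.20, 0.22} → pass.
Aut (methods 1·2): 0.56 vs {0.18, 0.20, 0.58, 0.65} → fail.
Aut (methods 1·3): 0.40 vs {0.18, 0.04, 0.50, 0.31} → fail.
Aut (methods 2·3): 0.33 vs {0.23, 0.12, 0.53, 0.38} → fail.
Opt (methods 1·2): 0.72 vs {0.23, 0.10, 0.65, 0.58} → pass.
Opt (methods 1·3): 0.54 vs {0.15, 0.11, 0.31, 0.50} → pass.
Opt (methods 2·3): 0.64 vs {0.22, 0.20, 0.38, 0.53} → pass.
3 of 9 fail.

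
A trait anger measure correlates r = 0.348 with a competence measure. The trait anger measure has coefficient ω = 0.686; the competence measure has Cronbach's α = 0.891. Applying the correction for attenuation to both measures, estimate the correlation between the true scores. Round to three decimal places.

r_true = r_obs / √(r_xx · r_yy) = 0.348 / √(0.686 × 0.891) = 0.348 / √0.611226 = 0.348 / 0.7818 ≈ 0.445.

0.445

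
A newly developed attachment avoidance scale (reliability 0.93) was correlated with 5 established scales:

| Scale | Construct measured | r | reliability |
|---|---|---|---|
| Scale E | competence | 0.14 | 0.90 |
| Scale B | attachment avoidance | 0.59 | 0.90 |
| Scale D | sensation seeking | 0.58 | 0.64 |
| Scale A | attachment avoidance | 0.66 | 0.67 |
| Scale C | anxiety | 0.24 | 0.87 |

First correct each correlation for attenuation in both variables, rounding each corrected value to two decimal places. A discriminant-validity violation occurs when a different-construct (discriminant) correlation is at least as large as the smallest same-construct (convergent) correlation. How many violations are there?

1

Disattenuated r (r / √(r_scale · r_new)):
  Scale E (disc): 0.14 / √(0.90·0.93) = 0.15
  Scale B (conv): 0.59 / √(0.90·0.93) = 0.64
  Scale D (disc): 0.58 / √(0.64·0.93) = 0.75
  Scale A (conv): 0.66 / √(0.67·0.93) = 0.84
  Scale C (disc): 0.24 / √(0.87·0.93) = 0.27
Smallest convergent = 0.64. Discriminant values: 0.15, 0.75, 0.27; count ≥ 0.64 → 1.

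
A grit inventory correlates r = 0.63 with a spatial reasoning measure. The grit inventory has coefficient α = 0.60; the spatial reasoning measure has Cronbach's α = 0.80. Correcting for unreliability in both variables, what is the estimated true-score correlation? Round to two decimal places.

r_true = r_obs / √(r_xx · r_yy) = 0.63 / √(0.60 × 0.80) = 0.63 / √0.4800 = 0.63 / 0.6928 ≈ 0.91.

0.91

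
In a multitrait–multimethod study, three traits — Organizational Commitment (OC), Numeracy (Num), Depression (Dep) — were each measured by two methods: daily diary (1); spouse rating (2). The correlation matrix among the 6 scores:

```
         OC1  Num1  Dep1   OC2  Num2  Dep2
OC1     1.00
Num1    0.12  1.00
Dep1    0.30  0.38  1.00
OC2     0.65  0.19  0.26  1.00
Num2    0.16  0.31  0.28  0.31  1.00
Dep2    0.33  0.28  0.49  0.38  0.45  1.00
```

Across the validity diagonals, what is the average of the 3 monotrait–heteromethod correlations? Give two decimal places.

Convergent values: 0.65, 0.31, 0.49; mean = 1.45/3 = 0.48.

0.48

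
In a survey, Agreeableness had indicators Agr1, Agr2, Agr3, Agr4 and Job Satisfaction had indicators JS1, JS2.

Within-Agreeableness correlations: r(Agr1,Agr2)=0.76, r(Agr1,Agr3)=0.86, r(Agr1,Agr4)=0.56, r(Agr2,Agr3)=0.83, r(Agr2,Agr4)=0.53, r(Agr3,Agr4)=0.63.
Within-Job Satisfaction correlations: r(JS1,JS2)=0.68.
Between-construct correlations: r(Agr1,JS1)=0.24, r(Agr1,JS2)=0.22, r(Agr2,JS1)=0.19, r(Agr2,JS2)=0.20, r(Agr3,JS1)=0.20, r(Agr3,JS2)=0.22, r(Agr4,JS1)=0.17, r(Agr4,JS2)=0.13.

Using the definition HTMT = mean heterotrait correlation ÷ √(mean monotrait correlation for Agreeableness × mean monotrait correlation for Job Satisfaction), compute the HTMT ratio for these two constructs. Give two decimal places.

0.29

Mean heterotrait r = 1.57/8 = 0.1963.
Mean within-Agr = 4.17/6 = 0.6950; mean within-JS = 0.68/1 = 0.6800.
Geometric mean = √(0.6950 × 0.6800) = 0.6875.
HTMT = 0.1963 / 0.6875 = 0.29.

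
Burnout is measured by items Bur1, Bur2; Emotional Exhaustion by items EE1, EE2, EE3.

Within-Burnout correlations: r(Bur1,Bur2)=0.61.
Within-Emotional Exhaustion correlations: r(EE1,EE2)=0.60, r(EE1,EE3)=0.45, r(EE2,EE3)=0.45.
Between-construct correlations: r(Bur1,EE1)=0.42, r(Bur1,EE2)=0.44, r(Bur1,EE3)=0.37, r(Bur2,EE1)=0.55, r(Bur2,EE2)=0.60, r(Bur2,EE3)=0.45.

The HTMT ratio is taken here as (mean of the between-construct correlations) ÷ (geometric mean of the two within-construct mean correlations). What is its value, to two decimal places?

0.85

Mean heterotrait r = 2.83/6 = 0.4717.
Mean within-Bur = 0.61/1 = 0.6100; mean within-EE = 1.50/3 = 0.5000.
Geometric mean = √(0.6100 × 0.5000) = 0.5523.
HTMT = 0.4717 / 0.5523 = 0.85.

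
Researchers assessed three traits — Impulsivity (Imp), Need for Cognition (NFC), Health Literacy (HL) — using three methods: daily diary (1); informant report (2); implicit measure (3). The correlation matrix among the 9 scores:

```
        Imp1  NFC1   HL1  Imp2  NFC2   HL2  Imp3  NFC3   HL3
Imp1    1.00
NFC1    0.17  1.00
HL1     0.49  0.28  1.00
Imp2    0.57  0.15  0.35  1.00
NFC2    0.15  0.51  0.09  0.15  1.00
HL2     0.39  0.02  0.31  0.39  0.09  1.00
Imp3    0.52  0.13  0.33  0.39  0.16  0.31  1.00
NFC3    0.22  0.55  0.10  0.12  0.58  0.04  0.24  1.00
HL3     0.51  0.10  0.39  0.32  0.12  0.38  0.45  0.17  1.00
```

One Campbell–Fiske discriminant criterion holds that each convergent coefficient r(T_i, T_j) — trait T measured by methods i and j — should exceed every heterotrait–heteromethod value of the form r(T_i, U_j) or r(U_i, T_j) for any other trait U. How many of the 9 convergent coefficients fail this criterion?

2

Checking each validity diagonal entry against its comparison values:
Imp (methods 1·2): 0.57 vs {0.15, 0.15, 0.39, 0.35} → pass.
Imp (methods 1·3): 0.52 vs {0.22, 0.13, 0.51, 0.33} → pass.
Imp (methods 2·3): 0.39 vs {0.12, 0.16, 0.32, 0.31} → pass.
NFC (methods 1·2): 0.51 vs {0.15, 0.15, 0.02, 0.09} → pass.
NFC (methods 1·3): 0.55 vs {0.13, 0.22, 0.10, 0.10} → pass.
NFC (methods 2·3): 0.58 vs {0.16, 0.12, 0.12, 0.04} → pass.
HL (methods 1·2): 0.31 vs {0.35, 0.39, 0.09, 0.02} → fail.
HL (methods 1·3): 0.39 vs {0.33, 0.51, 0.10, 0.10} → fail.
HL (methods 2·3): 0.38 vs {0.31, 0.32, 0.04, 0.12} → pass.
2 of 9 fail.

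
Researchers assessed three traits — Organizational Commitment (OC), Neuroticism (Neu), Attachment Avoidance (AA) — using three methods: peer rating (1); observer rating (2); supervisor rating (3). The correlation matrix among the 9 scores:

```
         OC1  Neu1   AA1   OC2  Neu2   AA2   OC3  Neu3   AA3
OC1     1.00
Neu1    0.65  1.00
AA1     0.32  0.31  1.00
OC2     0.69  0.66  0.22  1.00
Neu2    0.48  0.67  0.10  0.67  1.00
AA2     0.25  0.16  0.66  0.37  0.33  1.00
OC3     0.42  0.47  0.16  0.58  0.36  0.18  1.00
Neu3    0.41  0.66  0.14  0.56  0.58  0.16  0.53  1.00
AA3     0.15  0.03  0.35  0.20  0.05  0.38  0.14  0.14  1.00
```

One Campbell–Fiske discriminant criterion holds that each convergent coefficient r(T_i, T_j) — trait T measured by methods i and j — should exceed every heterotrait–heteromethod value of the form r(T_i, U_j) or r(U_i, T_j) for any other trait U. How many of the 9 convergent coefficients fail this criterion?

Each convergent coefficient versus the relevant comparison correlations:
OC (methods 1·2): 0.69 vs {0.48, 0.66, 0.25, 0.22} → pass.
OC (methods 1·3): 0.42 vs {0.41, 0.47, 0.15, 0.16} → fail.
OC (methods 2·3): 0.58 vs {0.56, 0.36, 0.20, 0.18} → pass.
Neu (methods 1·2): 0.67 vs {0.66, 0.48, 0.16, 0.10} → pass.
Neu (methods 1·3): 0.66 vs {0.47, 0.41, 0.03, 0.14} → pass.
Neu (methods 2·3): 0.58 vs {0.36, 0.56, 0.05, 0.16} → pass.
AA (methods 1·2): 0.66 vs {0.22, 0.25, 0.10, 0.16} → pass.
AA (methods 1·3): 0.35 vs {0.16, 0.15, 0.14, 0.03} → pass.
AA (methods 2·3): 0.38 vs {0.18, 0.20, 0.16, 0.05} → pass.
1 of 9 fail.

1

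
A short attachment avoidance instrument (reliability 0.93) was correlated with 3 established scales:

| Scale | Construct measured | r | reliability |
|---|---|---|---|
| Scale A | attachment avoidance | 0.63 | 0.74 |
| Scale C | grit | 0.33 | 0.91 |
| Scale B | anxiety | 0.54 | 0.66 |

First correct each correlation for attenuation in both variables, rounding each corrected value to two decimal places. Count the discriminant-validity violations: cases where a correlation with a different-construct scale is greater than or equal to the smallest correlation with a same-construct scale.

0

Disattenuated r (r / √(r_scale · r_new)):
  Scale A (conv): 0.63 / √(0.74·0.93) = 0.76
  Scale C (disc): 0.33 / √(0.91·0.93) = 0.36
  Scale B (disc): 0.54 / √(0.66·0.93) = 0.69
Smallest convergent = 0.76. Discriminant values: 0.36, 0.69; count ≥ 0.76 → 0.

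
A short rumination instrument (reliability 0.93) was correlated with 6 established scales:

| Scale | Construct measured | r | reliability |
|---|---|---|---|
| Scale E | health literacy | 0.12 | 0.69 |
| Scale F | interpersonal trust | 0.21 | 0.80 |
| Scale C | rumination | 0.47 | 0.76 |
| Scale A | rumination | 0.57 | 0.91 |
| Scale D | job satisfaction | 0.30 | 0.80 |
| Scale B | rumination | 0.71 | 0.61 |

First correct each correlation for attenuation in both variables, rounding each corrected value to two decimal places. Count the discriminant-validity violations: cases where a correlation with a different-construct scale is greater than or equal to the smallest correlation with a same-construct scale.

0

Disattenuated r (r / √(r_scale · r_new)):
  Scale E (disc): 0.12 / √(0.69·0.93) = 0.15
  Scale F (disc): 0.21 / √(0.80·0.93) = 0.24
  Scale C (conv): 0.47 / √(0.76·0.93) = 0.56
  Scale A (conv): 0.57 / √(0.91·0.93) = 0.62
  Scale D (disc): 0.30 / √(0.80·0.93) = 0.35
  Scale B (conv): 0.71 / √(0.61·0.93) = 0.94
Smallest convergent = 0.56. Discriminant values: 0.15, 0.24, 0.35; count ≥ 0.56 → 0.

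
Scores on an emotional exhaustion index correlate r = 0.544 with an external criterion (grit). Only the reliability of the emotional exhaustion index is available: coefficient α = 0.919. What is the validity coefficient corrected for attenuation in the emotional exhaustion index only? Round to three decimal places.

Single correction: r_c = r_obs / √r_xx = 0.544 / √0.919 = 0.544 / 0.9586 ≈ 0.567.

0.567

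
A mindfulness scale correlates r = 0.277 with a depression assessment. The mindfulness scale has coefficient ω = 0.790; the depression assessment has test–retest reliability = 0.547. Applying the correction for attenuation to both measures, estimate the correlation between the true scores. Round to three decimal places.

r_true = r_obs / √(r_xx · r_yy) = 0.277 / √(0.790 × 0.547) = 0.277 / √0.432130 = 0.277 / 0.6574 ≈ 0.421.

0.421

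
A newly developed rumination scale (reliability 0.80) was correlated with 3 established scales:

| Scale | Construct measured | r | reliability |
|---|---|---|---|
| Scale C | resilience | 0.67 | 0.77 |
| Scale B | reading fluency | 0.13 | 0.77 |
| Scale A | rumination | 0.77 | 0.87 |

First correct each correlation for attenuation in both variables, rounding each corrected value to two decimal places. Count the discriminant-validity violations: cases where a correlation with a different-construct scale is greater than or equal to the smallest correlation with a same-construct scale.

Disattenuated r (r / √(r_scale · r_new)):
  Scale C (disc): 0.67 / √(0.77·0.80) = 0.85
  Scale B (disc): 0.13 / √(0.77·0.80) = 0.17
  Scale A (conv): 0.77 / √(0.87·0.80) = 0.92
Smallest convergent = 0.92. Discriminant values: 0.85, 0.17; count ≥ 0.92 → 0.

0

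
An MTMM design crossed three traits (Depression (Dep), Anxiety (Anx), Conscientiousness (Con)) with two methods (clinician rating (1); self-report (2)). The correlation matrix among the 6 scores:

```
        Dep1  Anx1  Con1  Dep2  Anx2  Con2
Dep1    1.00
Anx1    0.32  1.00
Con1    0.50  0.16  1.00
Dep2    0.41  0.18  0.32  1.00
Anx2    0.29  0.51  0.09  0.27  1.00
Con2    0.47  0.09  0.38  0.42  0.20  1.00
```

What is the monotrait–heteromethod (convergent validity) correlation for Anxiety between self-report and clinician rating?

Same trait (Anx), different methods: r(Anx2, Anx1) = 0.51.

0.51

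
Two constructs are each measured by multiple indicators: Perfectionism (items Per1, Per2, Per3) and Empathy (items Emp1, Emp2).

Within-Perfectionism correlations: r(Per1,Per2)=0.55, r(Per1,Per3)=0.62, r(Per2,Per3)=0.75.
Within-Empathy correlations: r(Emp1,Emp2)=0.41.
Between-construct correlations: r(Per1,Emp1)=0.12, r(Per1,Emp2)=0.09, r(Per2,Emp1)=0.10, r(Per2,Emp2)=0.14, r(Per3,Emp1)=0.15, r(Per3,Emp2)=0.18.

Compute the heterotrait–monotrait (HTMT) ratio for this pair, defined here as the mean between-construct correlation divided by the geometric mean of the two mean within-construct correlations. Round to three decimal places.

Mean between = 0.78/6 = 0.1300.
Mean within-Per = 1.92/3 = 0.6400; mean within-Emp = 0.41/1 = 0.4100.
Geometric mean = √(0.6400 × 0.4100) = 0.5122.
HTMT = 0.1300 / 0.5122 = 0.254.

0.254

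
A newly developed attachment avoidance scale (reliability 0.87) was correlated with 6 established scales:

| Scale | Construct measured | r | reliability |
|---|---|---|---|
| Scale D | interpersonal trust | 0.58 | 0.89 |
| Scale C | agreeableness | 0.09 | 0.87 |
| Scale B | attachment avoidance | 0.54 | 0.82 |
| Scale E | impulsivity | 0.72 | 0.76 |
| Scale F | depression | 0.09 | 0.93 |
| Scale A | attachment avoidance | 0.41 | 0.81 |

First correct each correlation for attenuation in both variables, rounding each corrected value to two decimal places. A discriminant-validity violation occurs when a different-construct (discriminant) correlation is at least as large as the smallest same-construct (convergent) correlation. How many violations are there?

2

Disattenuated r (r / √(r_scale · r_new)):
  Scale D (disc): 0.58 / √(0.89·0.87) = 0.66
  Scale C (disc): 0.09 / √(0.87·0.87) = 0.10
  Scale B (conv): 0.54 / √(0.82·0.87) = 0.64
  Scale E (disc): 0.72 / √(0.76·0.87) = 0.89
  Scale F (disc): 0.09 / √(0.93·0.87) = 0.10
  Scale A (conv): 0.41 / √(0.81·0.87) = 0.49
Smallest convergent = 0.49. Discriminant values: 0.66, 0.10, 0.89, 0.10; count ≥ 0.49 → 2.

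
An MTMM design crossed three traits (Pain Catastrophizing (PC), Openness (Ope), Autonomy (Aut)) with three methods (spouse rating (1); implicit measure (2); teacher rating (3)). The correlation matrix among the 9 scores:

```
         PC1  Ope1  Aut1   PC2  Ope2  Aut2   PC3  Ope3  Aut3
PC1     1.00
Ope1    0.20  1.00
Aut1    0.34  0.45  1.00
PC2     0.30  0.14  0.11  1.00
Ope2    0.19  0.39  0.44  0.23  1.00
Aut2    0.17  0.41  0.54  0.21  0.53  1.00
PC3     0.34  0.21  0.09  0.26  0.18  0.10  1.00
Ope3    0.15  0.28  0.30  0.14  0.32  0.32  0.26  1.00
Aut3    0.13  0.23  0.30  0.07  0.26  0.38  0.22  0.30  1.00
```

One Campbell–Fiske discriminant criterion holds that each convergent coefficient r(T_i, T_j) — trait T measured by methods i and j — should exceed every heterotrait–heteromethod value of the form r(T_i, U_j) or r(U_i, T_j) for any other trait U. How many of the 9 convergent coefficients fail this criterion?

4

Checking each validity diagonal entry against its comparison values:
PC (methods 1·2): 0.30 vs {0.19, 0.14, 0.17, 0.11} → pass.
PC (methods 1·3): 0.34 vs {0.15, 0.21, 0.13, 0.09} → pass.
PC (methods 2·3): 0.26 vs {0.14, 0.18, 0.07, 0.10} → pass.
Ope (methods 1·2): 0.39 vs {0.14, 0.19, 0.41, 0.44} → fail.
Ope (methods 1·3): 0.28 vs {0.21, 0.15, 0.23, 0.30} → fail.
Ope (methods 2·3): 0.32 vs {0.18, 0.14, 0.26, 0.32} → fail.
Aut (methods 1·2): 0.54 vs {0.11, 0.17, 0.44, 0.41} → pass.
Aut (methods 1·3): 0.30 vs {0.09, 0.13, 0.30, 0.23} → fail.
Aut (methods 2·3): 0.38 vs {0.10, 0.07, 0.32, 0.26} → pass.
4 of 9 fail.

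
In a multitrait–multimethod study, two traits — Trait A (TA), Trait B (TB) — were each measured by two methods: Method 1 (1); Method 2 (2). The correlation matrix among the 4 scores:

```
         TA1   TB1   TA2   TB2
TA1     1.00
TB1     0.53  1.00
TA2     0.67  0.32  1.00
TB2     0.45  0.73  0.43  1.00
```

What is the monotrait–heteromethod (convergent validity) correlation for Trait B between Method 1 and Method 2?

Same trait (TB), different methods: r(TB1, TB2) = 0.73.

0.73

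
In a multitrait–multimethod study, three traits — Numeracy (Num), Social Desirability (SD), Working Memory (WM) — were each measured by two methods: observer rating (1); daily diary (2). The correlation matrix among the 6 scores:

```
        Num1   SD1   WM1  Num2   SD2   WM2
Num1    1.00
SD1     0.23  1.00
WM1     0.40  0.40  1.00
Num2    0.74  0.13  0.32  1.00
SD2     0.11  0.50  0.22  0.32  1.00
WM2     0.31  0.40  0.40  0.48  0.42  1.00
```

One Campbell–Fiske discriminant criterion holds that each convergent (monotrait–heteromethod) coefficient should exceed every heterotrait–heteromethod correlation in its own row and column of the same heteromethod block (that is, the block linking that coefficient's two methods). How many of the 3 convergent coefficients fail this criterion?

Convergent coefficients and their comparison sets:
Num (methods 1·2): 0.74 vs {0.11, 0.13, 0.31, 0.32} → pass.
SD (methods 1·2): 0.50 vs {0.13, 0.11, 0.40, 0.22} → pass.
WM (methods 1·2): 0.40 vs {0.32, 0.31, 0.22, 0.40} → fail.
1 of 3 fail.

1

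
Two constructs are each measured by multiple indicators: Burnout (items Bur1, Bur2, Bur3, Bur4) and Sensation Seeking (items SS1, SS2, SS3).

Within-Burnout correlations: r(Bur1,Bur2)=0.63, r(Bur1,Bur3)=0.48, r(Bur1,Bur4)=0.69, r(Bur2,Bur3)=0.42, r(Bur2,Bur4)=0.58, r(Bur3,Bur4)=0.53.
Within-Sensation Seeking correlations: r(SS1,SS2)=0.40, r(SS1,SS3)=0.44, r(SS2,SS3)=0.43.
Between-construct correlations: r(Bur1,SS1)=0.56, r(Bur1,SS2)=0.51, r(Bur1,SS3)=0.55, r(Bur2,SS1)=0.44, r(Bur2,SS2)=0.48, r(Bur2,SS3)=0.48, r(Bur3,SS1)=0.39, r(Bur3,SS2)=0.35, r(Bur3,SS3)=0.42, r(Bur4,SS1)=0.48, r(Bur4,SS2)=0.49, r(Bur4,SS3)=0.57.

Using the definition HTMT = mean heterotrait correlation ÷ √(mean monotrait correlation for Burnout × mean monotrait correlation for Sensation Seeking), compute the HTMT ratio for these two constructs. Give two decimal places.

Between-construct mean = 5.72/12 = 0.4767.
Mean within-Bur = 3.33/6 = 0.5550; mean within-SS = 1.27/3 = 0.4233.
Geometric mean = √(0.5550 × 0.4233) = 0.4847.
HTMT = 0.4767 / 0.4847 = 0.98.

0.98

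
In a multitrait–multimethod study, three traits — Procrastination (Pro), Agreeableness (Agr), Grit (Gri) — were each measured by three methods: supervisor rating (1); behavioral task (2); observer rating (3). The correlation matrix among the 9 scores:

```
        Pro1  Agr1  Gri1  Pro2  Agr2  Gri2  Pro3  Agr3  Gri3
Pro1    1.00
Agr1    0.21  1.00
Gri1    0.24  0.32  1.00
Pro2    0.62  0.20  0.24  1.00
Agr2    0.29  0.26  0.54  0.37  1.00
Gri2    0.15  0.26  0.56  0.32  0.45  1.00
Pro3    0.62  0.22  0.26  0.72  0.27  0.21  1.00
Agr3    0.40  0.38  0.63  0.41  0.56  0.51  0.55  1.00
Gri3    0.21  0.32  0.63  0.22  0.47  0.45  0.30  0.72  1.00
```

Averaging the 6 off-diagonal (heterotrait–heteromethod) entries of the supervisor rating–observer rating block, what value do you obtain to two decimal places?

HTHM values (method 1 × method 3): 0.40, 0.21, 0.22, 0.32, 0.26, 0.63; mean = 2.04/6 = 0.34.

0.34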